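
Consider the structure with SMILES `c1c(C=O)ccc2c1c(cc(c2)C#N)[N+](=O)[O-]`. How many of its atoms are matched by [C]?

2

Check the 17 heavy atoms by environment: 10× c (aromatic) → no; 2× C → match; 1× N → no; 1× N (charge +1) → no; 1× O (charge -1) → no; 2× O → no.
That gives 2 matching atoms.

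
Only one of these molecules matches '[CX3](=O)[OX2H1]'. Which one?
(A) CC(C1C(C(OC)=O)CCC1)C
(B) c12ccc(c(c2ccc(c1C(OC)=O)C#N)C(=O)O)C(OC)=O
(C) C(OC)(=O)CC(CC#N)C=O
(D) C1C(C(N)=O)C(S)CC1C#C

[CX3](=O)[OX2H1] describes an sp2 carbon double-bonded to O and single-bonded to an -OH oxygen (a carboxylic acid).
(A) has a methyl-ester group (-C(=O)OCH3) but the singly-bonded O has no H (OX2H0, not OX2H1).
(B) contains a carboxylic acid group (-C(=O)OH), which satisfies every atom and bond constraint.
(C) has an aldehyde (-CHO) but there is no singly-bonded oxygen on the carbonyl carbon.
(D) has a primary amide (-C(=O)NH2) but the carbonyl is bonded to N, not to an -OH oxygen.
So the answer is (B).

B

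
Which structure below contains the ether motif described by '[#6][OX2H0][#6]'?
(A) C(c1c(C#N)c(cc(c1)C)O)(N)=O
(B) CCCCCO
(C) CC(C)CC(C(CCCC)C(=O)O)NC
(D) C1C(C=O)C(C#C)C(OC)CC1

D

[#6][OX2H0][#6] describes an aliphatic oxygen bridging two carbons with no H on the oxygen (an ether).
(A) has a hydroxyl group (-OH) but the oxygen has H1, not H0 bridging two carbons.
(B) has a hydroxyl group (-OH) but the oxygen has H1, not H0 bridging two carbons.
(C) has a carboxylic acid group (-C(=O)OH) but the -OH oxygen has H1; the =O is OX1, not OX2.
(D) contains a methoxy ether (-OCH3), which satisfies every atom and bond constraint.
So the answer is (D).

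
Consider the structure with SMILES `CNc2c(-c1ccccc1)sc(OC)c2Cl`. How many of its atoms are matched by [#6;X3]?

Check the 16 heavy atoms by environment: 1× s (aromatic, X2) → no; 10× c (aromatic, X3) → match; 1× N (X3) → no; 2× C (X4) → no; 1× Cl (X1) → no; 1× O (X2) → no.
That gives 10 matching atoms.

10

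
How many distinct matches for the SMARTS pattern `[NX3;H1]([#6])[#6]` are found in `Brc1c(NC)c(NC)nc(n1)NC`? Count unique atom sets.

3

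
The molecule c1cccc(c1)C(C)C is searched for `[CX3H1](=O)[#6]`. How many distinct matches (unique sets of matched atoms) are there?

0

[CX3H1](=O)[#6] is the SMARTS for an aldehyde: an sp2 carbon with one H, double-bonded to O and single-bonded to carbon.
No fragment in the molecule satisfies every constraint, giving 0 matches.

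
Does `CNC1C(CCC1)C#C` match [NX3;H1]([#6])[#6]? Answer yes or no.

Yes

The pattern [NX3;H1]([#6])[#6] describes a trivalent nitrogen with one H, bonded to two carbons — a secondary amine.
The molecule carries an N-methylamino group (-NHCH3), whose atoms satisfy every constraint of the query, so the pattern matches.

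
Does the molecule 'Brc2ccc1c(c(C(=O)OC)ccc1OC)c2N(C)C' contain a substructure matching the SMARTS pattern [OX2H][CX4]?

No

The pattern [OX2H][CX4] describes a hydroxyl oxygen bound to an sp3 (X4) carbon — an aliphatic alcohol.
The closest candidate here is a methoxy ether (-OCH3), but the oxygen has H0 (ether), not H1. No other fragment satisfies the full query, so there is no match.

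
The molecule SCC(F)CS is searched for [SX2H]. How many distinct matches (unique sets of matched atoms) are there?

2

[SX2H] is the SMARTS for a thiol: an aliphatic sulfur with two connections, one being H.
The molecule carries 2 separate instances of a thiol (-SH) meeting every constraint; each maps to a distinct set of atoms, giving 2 matches.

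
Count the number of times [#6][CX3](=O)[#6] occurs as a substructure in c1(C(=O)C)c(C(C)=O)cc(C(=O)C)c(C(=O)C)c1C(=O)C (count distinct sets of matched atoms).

5

[#6][CX3](=O)[#6] is the SMARTS for a ketone: a carbonyl carbon (no H) flanked by two carbons.
The molecule carries 5 separate instances of an acetyl/ketone group (-C(=O)CH3) meeting every constraint; each maps to a distinct set of atoms, giving 5 matches.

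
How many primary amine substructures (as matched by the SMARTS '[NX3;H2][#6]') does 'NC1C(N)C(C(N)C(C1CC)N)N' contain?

[NX3;H2][#6] is the SMARTS for a primary amine: a trivalent nitrogen with two H attached to carbon.
The molecule carries 5 separate instances of a primary amino group (-NH2) meeting every constraint; each maps to a distinct set of atoms, giving 5 matches.

5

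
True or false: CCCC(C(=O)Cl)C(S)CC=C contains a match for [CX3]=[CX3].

True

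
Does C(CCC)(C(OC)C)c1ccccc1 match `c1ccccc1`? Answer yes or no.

Yes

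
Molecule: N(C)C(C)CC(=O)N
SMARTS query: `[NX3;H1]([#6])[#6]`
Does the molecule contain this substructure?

Yes

The pattern [NX3;H1]([#6])[#6] describes a trivalent nitrogen with one H, bonded to two carbons — a secondary amine.
The molecule carries an N-methylamino group (-NHCH3), whose atoms satisfy every constraint of the query, so the pattern matches.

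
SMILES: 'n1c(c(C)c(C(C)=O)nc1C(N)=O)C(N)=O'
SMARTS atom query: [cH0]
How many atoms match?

Check the 16 heavy atoms by environment: 2× n (aromatic, H0) → no; 4× c (aromatic, H0) → match; 3× C (H0) → no; 3× O (H0) → no; 2× N (H2) → no; 2× C (H3) → no.
That gives 4 matching atoms.

4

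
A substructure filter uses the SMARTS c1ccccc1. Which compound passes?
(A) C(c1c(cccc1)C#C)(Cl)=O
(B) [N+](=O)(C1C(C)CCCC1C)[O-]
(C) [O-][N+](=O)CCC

c1ccccc1 describes six aromatic carbons in a ring (a benzene ring).
(A) contains the required atom environment, so the pattern matches.
(B) has a methyl group (-CH3) but no six-membered all-carbon aromatic ring is present.
(C) has a methyl group (-CH3) but no six-membered all-carbon aromatic ring is present.
So the answer is (A).

A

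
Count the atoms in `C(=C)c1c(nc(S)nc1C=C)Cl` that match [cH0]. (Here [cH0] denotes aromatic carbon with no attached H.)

4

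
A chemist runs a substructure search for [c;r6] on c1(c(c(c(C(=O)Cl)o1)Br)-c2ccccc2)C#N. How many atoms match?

6

The query [c;r6] means: aromatic carbon that belongs to a six-membered ring.
Check the 17 heavy atoms by environment: 1× o (aromatic, in 5-ring) → no; 4× c (aromatic, in 5-ring) → no; 6× c (aromatic, in 6-ring) → match; 2× C (acyclic) → no; 1× N (acyclic) → no; 1× O (acyclic) → no; 1× Cl (acyclic) → no; 1× Br (acyclic) → no.
That gives 6 matching atoms.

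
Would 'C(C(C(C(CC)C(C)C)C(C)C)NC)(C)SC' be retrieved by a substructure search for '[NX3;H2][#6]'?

No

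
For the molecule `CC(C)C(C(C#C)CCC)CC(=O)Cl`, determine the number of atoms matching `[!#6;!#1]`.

2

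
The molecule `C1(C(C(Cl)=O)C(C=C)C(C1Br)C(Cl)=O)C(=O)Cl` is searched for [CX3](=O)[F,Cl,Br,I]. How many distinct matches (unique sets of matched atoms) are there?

[CX3](=O)[F,Cl,Br,I] is the SMARTS for an acyl halide: a carbonyl carbon bonded to a halogen.
The molecule carries 3 separate instances of an acyl chloride (-C(=O)Cl) meeting every constraint; each maps to a distinct set of atoms, giving 3 matches.

3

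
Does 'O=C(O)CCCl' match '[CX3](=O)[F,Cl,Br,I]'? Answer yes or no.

The pattern [CX3](=O)[F,Cl,Br,I] describes a carbonyl carbon bonded to a halogen — an acyl halide.
The closest candidate here is a carboxylic acid group (-C(=O)OH), but the carbonyl is bonded to -OH, not to a halogen. No other fragment satisfies the full query, so there is no match.

No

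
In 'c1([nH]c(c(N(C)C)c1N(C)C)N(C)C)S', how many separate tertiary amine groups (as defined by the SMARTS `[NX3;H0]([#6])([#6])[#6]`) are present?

3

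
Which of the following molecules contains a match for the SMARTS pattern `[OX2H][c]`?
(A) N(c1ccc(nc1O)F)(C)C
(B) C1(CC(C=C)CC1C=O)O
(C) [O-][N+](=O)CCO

[OX2H][c] describes a hydroxyl oxygen attached to an aromatic carbon (a phenol).
(A) contains a hydroxyl group (-OH), which satisfies every atom and bond constraint.
(B) has a hydroxyl group (-OH) but the -OH is on an aliphatic carbon, not an aromatic c.
(C) has a hydroxyl group (-OH) but the -OH is on an aliphatic carbon, not an aromatic c.
So the answer is (A).

A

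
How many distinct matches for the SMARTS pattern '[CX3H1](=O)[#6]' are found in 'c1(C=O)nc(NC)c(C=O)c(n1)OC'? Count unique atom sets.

2

[CX3H1](=O)[#6] is the SMARTS for an aldehyde: an sp2 carbon with one H, double-bonded to O and single-bonded to carbon.
The molecule carries 2 separate instances of an aldehyde (-CHO) meeting every constraint; each maps to a distinct set of atoms, giving 2 matches.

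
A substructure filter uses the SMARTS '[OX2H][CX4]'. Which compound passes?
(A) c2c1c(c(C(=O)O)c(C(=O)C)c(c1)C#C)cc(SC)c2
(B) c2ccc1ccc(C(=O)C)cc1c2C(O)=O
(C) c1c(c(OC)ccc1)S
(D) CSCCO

D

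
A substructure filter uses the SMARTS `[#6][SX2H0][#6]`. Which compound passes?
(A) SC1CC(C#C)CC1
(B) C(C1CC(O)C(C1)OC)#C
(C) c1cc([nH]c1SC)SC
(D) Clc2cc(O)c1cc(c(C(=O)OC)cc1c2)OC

[#6][SX2H0][#6] describes an aliphatic sulfur bridging two carbons with no H on the sulfur (a thioether).
(A) has a thiol (-SH) but the sulfur has H1, not H0 bridging two carbons.
(B) has a methoxy ether (-OCH3) but the bridging atom is O, not S.
(C) contains a methylthio ether (-SCH3), which satisfies every atom and bond constraint.
(D) has a methoxy ether (-OCH3) but the bridging atom is O, not S.
So the answer is (C).

C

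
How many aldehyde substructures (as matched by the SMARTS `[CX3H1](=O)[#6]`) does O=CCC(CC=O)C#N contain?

[CX3H1](=O)[#6] is the SMARTS for an aldehyde: an sp2 carbon with one H, double-bonded to O and single-bonded to carbon.
The molecule carries 2 separate instances of an aldehyde (-CHO) meeting every constraint; each maps to a distinct set of atoms, giving 2 matches.

2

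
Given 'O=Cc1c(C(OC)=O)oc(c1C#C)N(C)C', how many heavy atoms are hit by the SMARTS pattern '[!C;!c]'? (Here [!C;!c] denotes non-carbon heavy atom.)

5

Check the 16 heavy atoms by environment: 1× o (aromatic) → match; 4× c (aromatic) → no; 1× N → match; 7× C → no; 3× O → match.
Summing the matching environments: 1 + 1 + 3 = 5 matching atoms.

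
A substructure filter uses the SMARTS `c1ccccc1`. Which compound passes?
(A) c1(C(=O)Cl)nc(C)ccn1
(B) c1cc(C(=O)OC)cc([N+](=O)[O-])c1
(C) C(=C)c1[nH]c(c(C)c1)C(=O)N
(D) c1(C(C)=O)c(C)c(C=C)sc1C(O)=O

c1ccccc1 describes six aromatic carbons in a ring (a benzene ring).
(A) has a methyl group (-CH3) but no six-membered all-carbon aromatic ring is present.
(B) contains the required atom environment, so the pattern matches.
(C) has a methyl group (-CH3) but no six-membered all-carbon aromatic ring is present.
(D) has a methyl group (-CH3) but no six-membered all-carbon aromatic ring is present.
So the answer is (B).

B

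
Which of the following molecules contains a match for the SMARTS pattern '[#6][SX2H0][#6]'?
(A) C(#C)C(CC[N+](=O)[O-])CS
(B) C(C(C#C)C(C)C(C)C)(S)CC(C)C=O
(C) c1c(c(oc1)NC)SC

[#6][SX2H0][#6] describes an aliphatic sulfur bridging two carbons with no H on the sulfur (a thioether).
(A) has a thiol (-SH) but the sulfur has H1, not H0 bridging two carbons.
(B) has a thiol (-SH) but the sulfur has H1, not H0 bridging two carbons.
(C) contains a methylthio ether (-SCH3), which satisfies every atom and bond constraint.
So the answer is (C).

C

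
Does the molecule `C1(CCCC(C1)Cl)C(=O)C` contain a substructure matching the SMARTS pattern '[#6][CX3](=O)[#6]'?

Yes

The pattern [#6][CX3](=O)[#6] describes a carbonyl carbon (no H) flanked by two carbons — a ketone.
The molecule carries an acetyl/ketone group (-C(=O)CH3), whose atoms satisfy every constraint of the query, so the pattern matches.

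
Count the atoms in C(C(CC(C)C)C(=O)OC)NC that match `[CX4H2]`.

The query [CX4H2] means: sp3 carbon (X4) with exactly two hydrogens.
Check the 12 heavy atoms by environment: 2× C (H2, X4) → match; 2× C (H1, X4) → no; 1× C (H0, X3) → no; 1× O (H0, X1) → no; 1× O (H0, X2) → no; 4× C (H3, X4) → no; 1× N (H1, X3) → no.
That gives 2 matching atoms.

2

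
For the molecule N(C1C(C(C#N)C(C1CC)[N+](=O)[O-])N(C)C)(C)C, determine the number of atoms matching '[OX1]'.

2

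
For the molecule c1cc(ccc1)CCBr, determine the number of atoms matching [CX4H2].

The query [CX4H2] means: sp3 carbon (X4) with exactly two hydrogens.
Check the 9 heavy atoms by environment: 2× C (H2, X4) → match; 1× Br (H0, X1) → no; 1× c (aromatic, H0, X3) → no; 5× c (aromatic, H1, X3) → no.
That gives 2 matching atoms.

2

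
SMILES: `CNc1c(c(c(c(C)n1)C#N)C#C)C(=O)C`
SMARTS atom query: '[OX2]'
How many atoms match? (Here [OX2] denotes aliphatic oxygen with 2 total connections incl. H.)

0

The query [OX2] means: aliphatic oxygen with two total connections — ether, hydroxyl, or ester single-bond O.
Check the 16 heavy atoms by environment: 1× n (aromatic, X2) → no; 5× c (aromatic, X3) → no; 1× C (X3) → no; 1× O (X1) → no; 3× C (X4) → no; 3× C (X2) → no; 1× N (X1) → no; 1× N (X3) → no.
No environment satisfies the query, so 0 matching atoms.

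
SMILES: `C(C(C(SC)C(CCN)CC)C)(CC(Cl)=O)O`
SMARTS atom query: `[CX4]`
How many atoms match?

11

The query [CX4] means: C with X4: aliphatic carbon with exactly 4 total connections (bonds + H).
Check the 17 heavy atoms by environment: 11× C (X4) → match; 1× O (X2) → no; 1× S (X2) → no; 1× N (X3) → no; 1× C (X3) → no; 1× O (X1) → no; 1× Cl (X1) → no.
That gives 11 matching atoms.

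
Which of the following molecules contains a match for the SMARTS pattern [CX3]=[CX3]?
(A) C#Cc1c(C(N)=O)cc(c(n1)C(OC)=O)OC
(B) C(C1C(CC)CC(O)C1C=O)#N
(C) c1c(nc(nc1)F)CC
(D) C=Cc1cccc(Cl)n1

D

[CX3]=[CX3] describes a non-aromatic C=C double bond between two sp2 carbons (an alkene).
(A) has an ethynyl group (-C#CH) but the C-C bond is a triple bond, not a double bond.
(B) has an ethyl group (-CH2CH3) but its C-C bond is a single bond between CX4 carbons, not CX3=CX3.
(C) has an ethyl group (-CH2CH3) but its C-C bond is a single bond between CX4 carbons, not CX3=CX3.
(D) contains a vinyl group (-CH=CH2), which satisfies every atom and bond constraint.
So the answer is (D).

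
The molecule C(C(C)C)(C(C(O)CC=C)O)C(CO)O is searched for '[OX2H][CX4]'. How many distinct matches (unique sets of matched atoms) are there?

4

[OX2H][CX4] is the SMARTS for an aliphatic alcohol: a hydroxyl oxygen bound to an sp3 (X4) carbon.
The molecule carries 4 separate instances of a hydroxyl group (-OH) meeting every constraint; each maps to a distinct set of atoms, giving 4 matches.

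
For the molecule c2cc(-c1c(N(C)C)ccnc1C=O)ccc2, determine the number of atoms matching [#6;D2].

8

The query [#6;D2] means: any carbon bonded to exactly two heavy atoms.
Check the 17 heavy atoms by environment: 1× n (aromatic, D2) → no; 7× c (aromatic, D2) → match; 4× c (aromatic, D3) → no; 1× N (D3) → no; 2× C (D1) → no; 1× C (D2) → match; 1× O (D1) → no.
Summing the matching environments: 7 + 1 = 8 matching atoms.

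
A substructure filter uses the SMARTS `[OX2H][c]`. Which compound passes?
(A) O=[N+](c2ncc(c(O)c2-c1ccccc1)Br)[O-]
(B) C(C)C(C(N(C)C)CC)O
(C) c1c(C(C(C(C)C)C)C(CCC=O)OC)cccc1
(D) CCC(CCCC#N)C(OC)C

[OX2H][c] describes a hydroxyl oxygen attached to an aromatic carbon (a phenol).
(A) contains a hydroxyl group (-OH), which satisfies every atom and bond constraint.
(B) has a hydroxyl group (-OH) but the -OH is on an aliphatic carbon, not an aromatic c.
(C) has a methoxy ether (-OCH3) but the oxygen has H0, not H1.
(D) has a methoxy ether (-OCH3) but the oxygen has H0, not H1.
So the answer is (A).

A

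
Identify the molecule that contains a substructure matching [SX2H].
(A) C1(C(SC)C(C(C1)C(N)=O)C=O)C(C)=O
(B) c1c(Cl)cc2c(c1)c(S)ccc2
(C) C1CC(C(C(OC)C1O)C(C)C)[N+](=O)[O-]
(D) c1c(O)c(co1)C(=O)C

B

[SX2H] describes an aliphatic sulfur with two connections, one being H (a thiol).
(A) has a methylthio ether (-SCH3) but the sulfur has H0 (bonded to two carbons), not H1.
(B) contains a thiol (-SH), which satisfies every atom and bond constraint.
(C) has a hydroxyl group (-OH) but it is an -OH, not an -SH.
(D) has a hydroxyl group (-OH) but it is an -OH, not an -SH.
So the answer is (B).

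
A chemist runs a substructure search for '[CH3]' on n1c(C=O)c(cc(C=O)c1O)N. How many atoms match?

0

The query [CH3] means: aliphatic carbon with exactly three hydrogens.
Check the 12 heavy atoms by environment: 1× n (aromatic, H0) → no; 4× c (aromatic, H0) → no; 1× c (aromatic, H1) → no; 2× C (H1) → no; 2× O (H0) → no; 1× N (H2) → no; 1× O (H1) → no.
No environment satisfies the query, so 0 matching atoms.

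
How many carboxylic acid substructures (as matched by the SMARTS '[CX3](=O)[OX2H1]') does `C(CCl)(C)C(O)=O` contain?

[CX3](=O)[OX2H1] is the SMARTS for a carboxylic acid: an sp2 carbon double-bonded to O and single-bonded to an -OH oxygen.
Exactly one fragment in the molecule meets all constraints, giving 1 match.

1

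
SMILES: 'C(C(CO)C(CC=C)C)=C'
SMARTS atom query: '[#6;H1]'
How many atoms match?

4

The query [#6;H1] means: any carbon bearing exactly one hydrogen.
Check the 10 heavy atoms by environment: 4× C (H2) → no; 4× C (H1) → match; 1× O (H1) → no; 1× C (H3) → no.
That gives 4 matching atoms.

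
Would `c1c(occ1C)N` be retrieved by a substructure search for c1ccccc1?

No

The pattern c1ccccc1 describes six aromatic carbons in a ring — a benzene ring.
The closest candidate here is a methyl group (-CH3), but no six-membered all-carbon aromatic ring is present. No other fragment satisfies the full query, so there is no match.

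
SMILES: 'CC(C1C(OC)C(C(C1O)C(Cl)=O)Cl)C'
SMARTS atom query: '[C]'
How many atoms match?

10

The query [C] means: uppercase C matches aliphatic (non-aromatic) carbon only.
Check the 15 heavy atoms by environment: 10× C → match; 3× O → no; 2× Cl → no.
That gives 10 matching atoms.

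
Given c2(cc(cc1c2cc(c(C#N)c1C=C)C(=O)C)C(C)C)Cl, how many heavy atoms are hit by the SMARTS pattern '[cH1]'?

Check the 21 heavy atoms by environment: 7× c (aromatic, H0) → no; 3× c (aromatic, H1) → match; 2× C (H1) → no; 3× C (H3) → no; 2× C (H0) → no; 1× O (H0) → no; 1× Cl (H0) → no; 1× C (H2) → no; 1× N (H0) → no.
That gives 3 matching atoms.

3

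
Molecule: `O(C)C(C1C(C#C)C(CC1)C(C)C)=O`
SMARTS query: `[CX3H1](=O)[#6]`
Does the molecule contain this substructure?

No

The pattern [CX3H1](=O)[#6] describes an sp2 carbon with one H, double-bonded to O and single-bonded to carbon — an aldehyde.
The closest candidate here is a methyl-ester group (-C(=O)OCH3), but the carbonyl carbon has H0, not H1. No other fragment satisfies the full query, so there is no match.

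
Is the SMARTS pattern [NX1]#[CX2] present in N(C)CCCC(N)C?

No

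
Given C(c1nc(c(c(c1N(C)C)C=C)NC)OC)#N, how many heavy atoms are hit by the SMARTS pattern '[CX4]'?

The query [CX4] means: C with X4: aliphatic carbon with exactly 4 total connections (bonds + H).
Check the 17 heavy atoms by environment: 1× n (aromatic, X2) → no; 5× c (aromatic, X3) → no; 2× N (X3) → no; 4× C (X4) → match; 2× C (X3) → no; 1× C (X2) → no; 1× N (X1) → no; 1× O (X2) → no.
That gives 4 matching atoms.

4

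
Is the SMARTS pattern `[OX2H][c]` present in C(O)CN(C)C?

No

The pattern [OX2H][c] describes a hydroxyl oxygen attached to an aromatic carbon — a phenol.
The closest candidate here is a hydroxyl group (-OH), but the -OH is on an aliphatic carbon, not an aromatic c. No other fragment satisfies the full query, so there is no match.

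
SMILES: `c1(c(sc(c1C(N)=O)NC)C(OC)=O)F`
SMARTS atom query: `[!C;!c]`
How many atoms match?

The query [!C;!c] means: neither aliphatic nor aromatic carbon — same as [!#6].
Check the 15 heavy atoms by environment: 1× s (aromatic) → match; 4× c (aromatic) → no; 2× N → match; 4× C → no; 3× O → match; 1× F → match.
Summing the matching environments: 1 + 2 + 3 + 1 = 7 matching atoms.

7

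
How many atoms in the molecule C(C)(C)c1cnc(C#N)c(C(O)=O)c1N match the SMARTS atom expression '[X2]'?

3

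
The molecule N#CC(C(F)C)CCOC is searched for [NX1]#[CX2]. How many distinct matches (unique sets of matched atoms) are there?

[NX1]#[CX2] is the SMARTS for a nitrile: a nitrogen triple-bonded to a two-connected carbon.
Exactly one fragment in the molecule meets all constraints, giving 1 match.

1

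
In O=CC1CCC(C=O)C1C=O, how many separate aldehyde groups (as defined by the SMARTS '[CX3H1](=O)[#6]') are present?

3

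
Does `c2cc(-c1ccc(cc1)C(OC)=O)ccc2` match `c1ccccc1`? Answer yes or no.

Yes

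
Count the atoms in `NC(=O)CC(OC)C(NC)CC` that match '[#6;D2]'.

Check the 12 heavy atoms by environment: 3× C (D1) → no; 2× C (D2) → match; 3× C (D3) → no; 1× N (D2) → no; 1× O (D1) → no; 1× N (D1) → no; 1× O (D2) → no.
That gives 2 matching atoms.

2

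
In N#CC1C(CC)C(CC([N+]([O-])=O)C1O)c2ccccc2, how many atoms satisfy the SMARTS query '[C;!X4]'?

1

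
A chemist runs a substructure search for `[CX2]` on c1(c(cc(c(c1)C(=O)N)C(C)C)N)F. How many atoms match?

0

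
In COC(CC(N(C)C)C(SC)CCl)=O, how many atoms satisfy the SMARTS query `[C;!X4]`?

The query [C;!X4] means: aliphatic carbon that does not have four total connections.
Check the 14 heavy atoms by environment: 8× C (X4) → no; 1× Cl (X1) → no; 1× N (X3) → no; 1× S (X2) → no; 1× C (X3) → match; 1× O (X1) → no; 1× O (X2) → no.
That gives 1 matching atom.

1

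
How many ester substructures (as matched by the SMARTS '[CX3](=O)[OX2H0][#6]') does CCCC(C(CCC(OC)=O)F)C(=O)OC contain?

2

[CX3](=O)[OX2H0][#6] is the SMARTS for an ester: a carbonyl carbon bonded to an oxygen that is itself bonded to carbon (no H on that O).
The molecule carries 2 separate instances of a methyl-ester group (-C(=O)OCH3) meeting every constraint; each maps to a distinct set of atoms, giving 2 matches.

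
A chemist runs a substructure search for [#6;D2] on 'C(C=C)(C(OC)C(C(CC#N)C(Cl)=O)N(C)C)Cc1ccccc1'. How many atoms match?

9

Check the 24 heavy atoms by environment: 4× C (D2) → match; 5× C (D3) → no; 1× O (D1) → no; 1× Cl (D1) → no; 1× c (aromatic, D3) → no; 5× c (aromatic, D2) → match; 4× C (D1) → no; 1× O (D2) → no; 1× N (D3) → no; 1× N (D1) → no.
Summing the matching environments: 4 + 5 = 9 matching atoms.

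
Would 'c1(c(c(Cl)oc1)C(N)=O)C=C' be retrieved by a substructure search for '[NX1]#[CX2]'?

The pattern [NX1]#[CX2] describes a nitrogen triple-bonded to a two-connected carbon — a nitrile.
The closest candidate here is a primary amide (-C(=O)NH2), but the nitrogen is NX3, not NX1. No other fragment satisfies the full query, so there is no match.

No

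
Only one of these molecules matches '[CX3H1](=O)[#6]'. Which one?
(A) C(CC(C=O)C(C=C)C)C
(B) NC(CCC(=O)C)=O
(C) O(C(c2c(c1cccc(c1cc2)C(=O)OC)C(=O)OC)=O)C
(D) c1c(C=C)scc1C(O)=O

[CX3H1](=O)[#6] describes an sp2 carbon with one H, double-bonded to O and single-bonded to carbon (an aldehyde).
(A) contains an aldehyde (-CHO), which satisfies every atom and bond constraint.
(B) has an acetyl/ketone group (-C(=O)CH3) but the carbonyl carbon has H0 (two carbon neighbours), not H1.
(C) has a methyl-ester group (-C(=O)OCH3) but the carbonyl carbon has H0, not H1.
(D) has a carboxylic acid group (-C(=O)OH) but the carbonyl carbon has H0 and is bonded to O, not H1.
So the answer is (A).

A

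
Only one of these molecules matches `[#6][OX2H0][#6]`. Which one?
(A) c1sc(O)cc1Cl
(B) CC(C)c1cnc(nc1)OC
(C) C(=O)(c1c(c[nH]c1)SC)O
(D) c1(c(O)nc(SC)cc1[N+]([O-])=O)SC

[#6][OX2H0][#6] describes an aliphatic oxygen bridging two carbons with no H on the oxygen (an ether).
(A) has a hydroxyl group (-OH) but the oxygen has H1, not H0 bridging two carbons.
(B) contains a methoxy ether (-OCH3), which satisfies every atom and bond constraint.
(C) has a carboxylic acid group (-C(=O)OH) but the -OH oxygen has H1; the =O is OX1, not OX2.
(D) has a hydroxyl group (-OH) but the oxygen has H1, not H0 bridging two carbons.
So the answer is (B).

B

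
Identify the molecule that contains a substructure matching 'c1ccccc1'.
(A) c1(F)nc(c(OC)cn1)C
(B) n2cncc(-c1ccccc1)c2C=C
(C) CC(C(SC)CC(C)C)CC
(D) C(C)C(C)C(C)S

B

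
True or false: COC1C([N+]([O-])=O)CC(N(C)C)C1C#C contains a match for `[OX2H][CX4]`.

The pattern [OX2H][CX4] describes a hydroxyl oxygen bound to an sp3 (X4) carbon — an aliphatic alcohol.
The closest candidate here is a methoxy ether (-OCH3), but the oxygen has H0 (ether), not H1. No other fragment satisfies the full query, so there is no match.

False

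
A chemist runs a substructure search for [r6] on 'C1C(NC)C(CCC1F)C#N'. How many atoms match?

The query [r6] means: r6 matches atoms in a six-membered ring.
Check the 11 heavy atoms by environment: 6× C (in 6-ring) → match; 2× C (acyclic) → no; 2× N (acyclic) → no; 1× F (acyclic) → no.
That gives 6 matching atoms.

6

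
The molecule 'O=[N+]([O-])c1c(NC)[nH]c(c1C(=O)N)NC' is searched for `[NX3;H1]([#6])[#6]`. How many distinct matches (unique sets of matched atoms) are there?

[NX3;H1]([#6])[#6] is the SMARTS for a secondary amine: a trivalent nitrogen with one H, bonded to two carbons.
The molecule carries 2 separate instances of an N-methylamino group (-NHCH3) meeting every constraint; each maps to a distinct set of atoms, giving 2 matches.

2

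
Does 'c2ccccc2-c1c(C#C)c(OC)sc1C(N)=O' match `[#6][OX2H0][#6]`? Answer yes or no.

The pattern [#6][OX2H0][#6] describes an aliphatic oxygen bridging two carbons with no H on the oxygen — an ether.
The molecule carries a methoxy ether (-OCH3), whose atoms satisfy every constraint of the query, so the pattern matches.

Yes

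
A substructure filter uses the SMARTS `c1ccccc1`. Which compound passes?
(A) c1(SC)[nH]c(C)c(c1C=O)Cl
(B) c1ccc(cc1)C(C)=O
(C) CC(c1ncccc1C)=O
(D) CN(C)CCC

B

c1ccccc1 describes six aromatic carbons in a ring (a benzene ring).
(A) has a methyl group (-CH3) but no six-membered all-carbon aromatic ring is present.
(B) contains the required atom environment, so the pattern matches.
(C) has a methyl group (-CH3) but no six-membered all-carbon aromatic ring is present.
(D) has a methyl group (-CH3) but no six-membered all-carbon aromatic ring is present.
So the answer is (B).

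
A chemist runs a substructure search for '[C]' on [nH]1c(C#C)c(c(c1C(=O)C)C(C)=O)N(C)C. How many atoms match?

The query [C] means: uppercase C matches aliphatic (non-aromatic) carbon only.
Check the 16 heavy atoms by environment: 1× n (aromatic) → no; 4× c (aromatic) → no; 8× C → match; 2× O → no; 1× N → no.
That gives 8 matching atoms.

8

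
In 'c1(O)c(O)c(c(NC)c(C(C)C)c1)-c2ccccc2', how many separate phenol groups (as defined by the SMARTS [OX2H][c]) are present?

[OX2H][c] is the SMARTS for a phenol: a hydroxyl oxygen attached to an aromatic carbon.
The molecule carries 2 separate instances of a hydroxyl group (-OH) meeting every constraint; each maps to a distinct set of atoms, giving 2 matches.

2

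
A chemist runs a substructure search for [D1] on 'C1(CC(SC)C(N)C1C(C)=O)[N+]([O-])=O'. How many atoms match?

The query [D1] means: atom with exactly one heavy-atom neighbour (degree 1).
Check the 14 heavy atoms by environment: 5× C (D3) → no; 1× C (D2) → no; 1× N (charge +1, D3) → no; 1× O (charge -1, D1) → match; 2× O (D1) → match; 1× N (D1) → match; 1× S (D2) → no; 2× C (D1) → match.
Summing the matching environments: 1 + 2 + 1 + 2 = 6 matching atoms.

6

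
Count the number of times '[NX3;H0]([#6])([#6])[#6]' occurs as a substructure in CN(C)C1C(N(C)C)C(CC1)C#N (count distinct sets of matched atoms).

2

[NX3;H0]([#6])([#6])[#6] is the SMARTS for a tertiary amine: a trivalent nitrogen with no H, bonded to three carbons.
The molecule carries 2 separate instances of a dimethylamino group (-N(CH3)2) meeting every constraint; each maps to a distinct set of atoms, giving 2 matches.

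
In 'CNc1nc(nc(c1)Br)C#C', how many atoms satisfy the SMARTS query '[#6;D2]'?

2

The query [#6;D2] means: any carbon bonded to exactly two heavy atoms.
Check the 11 heavy atoms by environment: 2× n (aromatic, D2) → no; 3× c (aromatic, D3) → no; 1× c (aromatic, D2) → match; 1× N (D2) → no; 2× C (D1) → no; 1× C (D2) → match; 1× Br (D1) → no.
Summing the matching environments: 1 + 1 = 2 matching atoms.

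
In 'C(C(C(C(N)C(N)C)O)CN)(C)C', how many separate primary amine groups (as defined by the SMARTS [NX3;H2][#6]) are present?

3

[NX3;H2][#6] is the SMARTS for a primary amine: a trivalent nitrogen with two H attached to carbon.
The molecule carries 3 separate instances of a primary amino group (-NH2) meeting every constraint; each maps to a distinct set of atoms, giving 3 matches.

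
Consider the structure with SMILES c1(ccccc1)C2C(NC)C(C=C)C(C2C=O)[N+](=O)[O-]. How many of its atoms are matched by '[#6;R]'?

11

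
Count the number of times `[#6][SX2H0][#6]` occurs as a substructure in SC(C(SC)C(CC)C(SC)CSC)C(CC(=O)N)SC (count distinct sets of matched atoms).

[#6][SX2H0][#6] is the SMARTS for a thioether: an aliphatic sulfur bridging two carbons with no H on the sulfur.
The molecule carries 4 separate instances of a methylthio ether (-SCH3) meeting every constraint; each maps to a distinct set of atoms, giving 4 matches.

4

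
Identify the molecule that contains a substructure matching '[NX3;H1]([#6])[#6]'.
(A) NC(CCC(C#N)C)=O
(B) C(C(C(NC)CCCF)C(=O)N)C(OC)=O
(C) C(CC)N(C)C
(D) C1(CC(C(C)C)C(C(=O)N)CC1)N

[NX3;H1]([#6])[#6] describes a trivalent nitrogen with one H, bonded to two carbons (a secondary amine).
(A) has a primary amide (-C(=O)NH2) but the -C(=O)NH2 nitrogen has H2, not H1.
(B) contains an N-methylamino group (-NHCH3), which satisfies every atom and bond constraint.
(C) has a dimethylamino group (-N(CH3)2) but the nitrogen has H0, not H1.
(D) has a primary amino group (-NH2) but the nitrogen has H2 and only one carbon neighbour.
So the answer is (B).

B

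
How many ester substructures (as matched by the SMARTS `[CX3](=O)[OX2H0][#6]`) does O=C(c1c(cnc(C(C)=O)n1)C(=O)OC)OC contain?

2

[CX3](=O)[OX2H0][#6] is the SMARTS for an ester: a carbonyl carbon bonded to an oxygen that is itself bonded to carbon (no H on that O).
The molecule carries 2 separate instances of a methyl-ester group (-C(=O)OCH3) meeting every constraint; each maps to a distinct set of atoms, giving 2 matches.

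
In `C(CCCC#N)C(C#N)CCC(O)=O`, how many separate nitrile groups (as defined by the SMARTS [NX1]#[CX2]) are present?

2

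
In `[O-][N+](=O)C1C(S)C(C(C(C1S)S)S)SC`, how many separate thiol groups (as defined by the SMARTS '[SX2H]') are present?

4

[SX2H] is the SMARTS for a thiol: an aliphatic sulfur with two connections, one being H.
The molecule carries 4 separate instances of a thiol (-SH) meeting every constraint; each maps to a distinct set of atoms, giving 4 matches.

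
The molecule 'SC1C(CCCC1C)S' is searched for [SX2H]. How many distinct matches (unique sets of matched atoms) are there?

2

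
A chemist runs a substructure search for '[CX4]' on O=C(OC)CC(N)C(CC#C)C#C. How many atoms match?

The query [CX4] means: C with X4: aliphatic carbon with exactly 4 total connections (bonds + H).
Check the 13 heavy atoms by environment: 5× C (X4) → match; 1× N (X3) → no; 4× C (X2) → no; 1× C (X3) → no; 1× O (X1) → no; 1× O (X2) → no.
That gives 5 matching atoms.

5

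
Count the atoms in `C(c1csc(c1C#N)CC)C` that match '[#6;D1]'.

2

Check the 11 heavy atoms by environment: 1× s (aromatic, D2) → no; 1× c (aromatic, D2) → no; 3× c (aromatic, D3) → no; 3× C (D2) → no; 1× N (D1) → no; 2× C (D1) → match.
That gives 2 matching atoms.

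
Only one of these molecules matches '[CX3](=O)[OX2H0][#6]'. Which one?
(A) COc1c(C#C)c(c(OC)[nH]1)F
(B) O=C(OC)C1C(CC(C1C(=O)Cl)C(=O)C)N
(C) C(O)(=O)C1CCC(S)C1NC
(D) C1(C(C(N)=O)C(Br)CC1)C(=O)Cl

B

[CX3](=O)[OX2H0][#6] describes a carbonyl carbon bonded to an oxygen that is itself bonded to carbon (no H on that O) (an ester).
(A) has a methoxy ether (-OCH3) but the ether oxygen is not adjacent to a C=O carbon.
(B) contains a methyl-ester group (-C(=O)OCH3), which satisfies every atom and bond constraint.
(C) has a carboxylic acid group (-C(=O)OH) but the singly-bonded O carries H (OX2H1, not H0).
(D) has a primary amide (-C(=O)NH2) but the carbonyl is bonded to N, not to an O-C linkage.
So the answer is (B).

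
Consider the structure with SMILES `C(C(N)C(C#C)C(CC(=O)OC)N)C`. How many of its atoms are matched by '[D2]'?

The query [D2] means: atom with exactly two heavy-atom neighbours.
Check the 14 heavy atoms by environment: 3× C (D1) → no; 3× C (D2) → match; 4× C (D3) → no; 2× N (D1) → no; 1× O (D1) → no; 1× O (D2) → match.
Summing the matching environments: 3 + 1 = 4 matching atoms.

4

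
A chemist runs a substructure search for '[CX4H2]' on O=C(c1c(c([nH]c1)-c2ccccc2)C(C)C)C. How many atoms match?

Check the 17 heavy atoms by environment: 1× n (aromatic, H1, X3) → no; 6× c (aromatic, H1, X3) → no; 4× c (aromatic, H0, X3) → no; 1× C (H1, X4) → no; 3× C (H3, X4) → no; 1× C (H0, X3) → no; 1× O (H0, X1) → no.
No environment satisfies the query, so 0 matching atoms.

0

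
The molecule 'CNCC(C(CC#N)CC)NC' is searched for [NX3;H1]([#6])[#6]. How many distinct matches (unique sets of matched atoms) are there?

2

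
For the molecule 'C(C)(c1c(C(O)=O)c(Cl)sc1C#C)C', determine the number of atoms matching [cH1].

0

The query [cH1] means: aromatic carbon bearing exactly one hydrogen.
Check the 14 heavy atoms by environment: 1× s (aromatic, H0) → no; 4× c (aromatic, H0) → no; 2× C (H0) → no; 2× C (H1) → no; 1× Cl (H0) → no; 1× O (H0) → no; 1× O (H1) → no; 2× C (H3) → no.
No environment satisfies the query, so 0 matching atoms.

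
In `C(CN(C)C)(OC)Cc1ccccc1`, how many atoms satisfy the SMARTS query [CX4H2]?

2

The query [CX4H2] means: sp3 carbon (X4) with exactly two hydrogens.
Check the 14 heavy atoms by environment: 2× C (H2, X4) → match; 1× C (H1, X4) → no; 1× c (aromatic, H0, X3) → no; 5× c (aromatic, H1, X3) → no; 1× O (H0, X2) → no; 3× C (H3, X4) → no; 1× N (H0, X3) → no.
That gives 2 matching atoms.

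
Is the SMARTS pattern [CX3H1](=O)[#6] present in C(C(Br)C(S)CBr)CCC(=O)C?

No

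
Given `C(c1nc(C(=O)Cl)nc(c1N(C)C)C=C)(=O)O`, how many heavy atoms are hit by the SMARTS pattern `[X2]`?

3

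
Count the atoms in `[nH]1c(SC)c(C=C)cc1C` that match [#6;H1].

2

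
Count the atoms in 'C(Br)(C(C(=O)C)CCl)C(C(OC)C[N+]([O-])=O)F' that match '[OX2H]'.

The query [OX2H] means: aliphatic oxygen with two connections, one of which is H — an -OH oxygen.
Check the 17 heavy atoms by environment: 2× C (H2, X4) → no; 4× C (H1, X4) → no; 1× O (H0, X2) → no; 2× C (H3, X4) → no; 1× N (charge +1, H0, X3) → no; 1× O (charge -1, H0, X1) → no; 2× O (H0, X1) → no; 1× C (H0, X3) → no; 1× F (H0, X1) → no; 1× Cl (H0, X1) → no; 1× Br (H0, X1) → no.
No environment satisfies the query, so 0 matching atoms.

0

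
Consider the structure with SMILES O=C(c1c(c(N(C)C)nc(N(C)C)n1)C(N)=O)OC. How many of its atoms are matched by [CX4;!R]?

Check the 19 heavy atoms by environment: 2× n (aromatic, X2, in 6-ring) → no; 4× c (aromatic, X3, in 6-ring) → no; 2× C (X3, acyclic) → no; 2× O (X1, acyclic) → no; 1× O (X2, acyclic) → no; 5× C (X4, acyclic) → match; 3× N (X3, acyclic) → no.
That gives 5 matching atoms.

5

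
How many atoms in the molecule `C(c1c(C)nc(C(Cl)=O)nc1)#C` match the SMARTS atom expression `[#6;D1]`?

Check the 12 heavy atoms by environment: 2× n (aromatic, D2) → no; 3× c (aromatic, D3) → no; 1× c (aromatic, D2) → no; 1× C (D3) → no; 1× O (D1) → no; 1× Cl (D1) → no; 2× C (D1) → match; 1× C (D2) → no.
That gives 2 matching atoms.

2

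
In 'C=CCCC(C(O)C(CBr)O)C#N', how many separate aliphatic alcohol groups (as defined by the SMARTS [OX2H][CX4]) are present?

[OX2H][CX4] is the SMARTS for an aliphatic alcohol: a hydroxyl oxygen bound to an sp3 (X4) carbon.
The molecule carries 2 separate instances of a hydroxyl group (-OH) meeting every constraint; each maps to a distinct set of atoms, giving 2 matches.

2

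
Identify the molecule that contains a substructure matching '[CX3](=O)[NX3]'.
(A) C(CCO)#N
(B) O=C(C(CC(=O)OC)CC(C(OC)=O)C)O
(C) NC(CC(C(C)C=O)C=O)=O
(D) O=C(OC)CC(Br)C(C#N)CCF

C

[CX3](=O)[NX3] describes a carbonyl carbon bonded to a trivalent nitrogen (an amide).
(A) has a nitrile (-C#N) but the nitrile N is NX1 (triple-bonded), not NX3.
(B) has a methyl-ester group (-C(=O)OCH3) but the carbonyl is bonded to O, not to an NX3 nitrogen.
(C) contains a primary amide (-C(=O)NH2), which satisfies every atom and bond constraint.
(D) has a methyl-ester group (-C(=O)OCH3) but the carbonyl is bonded to O, not to an NX3 nitrogen.
So the answer is (C).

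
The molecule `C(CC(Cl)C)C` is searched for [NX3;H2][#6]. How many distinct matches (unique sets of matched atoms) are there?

[NX3;H2][#6] is the SMARTS for a primary amine: a trivalent nitrogen with two H attached to carbon.
No fragment in the molecule satisfies every constraint, giving 0 matches.

0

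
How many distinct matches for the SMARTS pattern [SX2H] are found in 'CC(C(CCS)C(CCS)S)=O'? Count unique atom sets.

3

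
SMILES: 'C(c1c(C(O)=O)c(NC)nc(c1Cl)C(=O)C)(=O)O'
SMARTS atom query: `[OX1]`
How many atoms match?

The query [OX1] means: aliphatic oxygen with one total connection — typically a carbonyl =O or an oxide.
Check the 18 heavy atoms by environment: 1× n (aromatic, X2) → no; 5× c (aromatic, X3) → no; 3× C (X3) → no; 3× O (X1) → match; 2× C (X4) → no; 2× O (X2) → no; 1× Cl (X1) → no; 1× N (X3) → no.
That gives 3 matching atoms.

3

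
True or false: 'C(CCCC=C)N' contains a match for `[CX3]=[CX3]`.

True

The pattern [CX3]=[CX3] describes a non-aromatic C=C double bond between two sp2 carbons — an alkene.
The molecule carries a vinyl group (-CH=CH2), whose atoms satisfy every constraint of the query, so the pattern matches.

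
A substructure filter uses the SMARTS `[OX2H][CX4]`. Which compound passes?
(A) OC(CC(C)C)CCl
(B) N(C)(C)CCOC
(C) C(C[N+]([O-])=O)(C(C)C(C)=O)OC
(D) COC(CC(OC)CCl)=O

[OX2H][CX4] describes a hydroxyl oxygen bound to an sp3 (X4) carbon (an aliphatic alcohol).
(A) contains a hydroxyl group (-OH), which satisfies every atom and bond constraint.
(B) has a methoxy ether (-OCH3) but the oxygen has H0 (ether), not H1.
(C) has a methoxy ether (-OCH3) but the oxygen has H0 (ether), not H1.
(D) has a methoxy ether (-OCH3) but the oxygen has H0 (ether), not H1.
So the answer is (A).

A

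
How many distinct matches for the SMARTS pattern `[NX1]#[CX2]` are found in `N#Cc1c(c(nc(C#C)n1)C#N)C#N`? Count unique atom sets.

3

[NX1]#[CX2] is the SMARTS for a nitrile: a nitrogen triple-bonded to a two-connected carbon.
The molecule carries 3 separate instances of a nitrile (-C#N) meeting every constraint; each maps to a distinct set of atoms, giving 3 matches.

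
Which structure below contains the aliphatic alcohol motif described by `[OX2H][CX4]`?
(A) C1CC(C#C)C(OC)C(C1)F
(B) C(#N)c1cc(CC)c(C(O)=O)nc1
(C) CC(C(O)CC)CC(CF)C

[OX2H][CX4] describes a hydroxyl oxygen bound to an sp3 (X4) carbon (an aliphatic alcohol).
(A) has a methoxy ether (-OCH3) but the oxygen has H0 (ether), not H1.
(B) has a carboxylic acid group (-C(=O)OH) but the -OH is on a CX3 carbonyl carbon, not a CX4 carbon.
(C) contains a hydroxyl group (-OH), which satisfies every atom and bond constraint.
So the answer is (C).

C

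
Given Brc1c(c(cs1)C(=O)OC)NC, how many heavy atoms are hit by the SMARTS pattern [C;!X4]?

1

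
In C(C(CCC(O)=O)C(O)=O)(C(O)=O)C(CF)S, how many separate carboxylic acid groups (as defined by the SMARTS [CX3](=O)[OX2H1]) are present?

3

[CX3](=O)[OX2H1] is the SMARTS for a carboxylic acid: an sp2 carbon double-bonded to O and single-bonded to an -OH oxygen.
The molecule carries 3 separate instances of a carboxylic acid group (-C(=O)OH) meeting every constraint; each maps to a distinct set of atoms, giving 3 matches.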